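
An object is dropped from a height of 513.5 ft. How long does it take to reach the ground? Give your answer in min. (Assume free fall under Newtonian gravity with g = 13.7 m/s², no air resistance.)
t = √(2h/g) (with unit conversion) = 0.07967 min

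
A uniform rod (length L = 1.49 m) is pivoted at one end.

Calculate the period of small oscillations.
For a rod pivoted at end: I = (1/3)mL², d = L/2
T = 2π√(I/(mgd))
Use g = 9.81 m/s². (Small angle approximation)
I/m = (1/3)L² = 0.74 m²; d = L/2 = 0.745 m
T = 2π√(I/(mgd)) = 2π√(0.74/(9.81×0.745)) = 1.999 s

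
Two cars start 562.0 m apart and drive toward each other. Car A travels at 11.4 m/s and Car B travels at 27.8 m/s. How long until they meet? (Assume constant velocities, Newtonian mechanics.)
Combined speed: v_combined = 11.4 + 27.8 = 39.2 m/s
Time to meet: t = d/39.2 = 562.0/39.2 = 14.34 s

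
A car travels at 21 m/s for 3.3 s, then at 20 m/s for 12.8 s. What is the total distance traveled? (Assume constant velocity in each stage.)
d₁ = v₁t₁ = 21 × 3.3 = 69.3 m
d₂ = v₂t₂ = 20 × 12.8 = 256 m
d_total = 69.3 + 256 = 325.3 m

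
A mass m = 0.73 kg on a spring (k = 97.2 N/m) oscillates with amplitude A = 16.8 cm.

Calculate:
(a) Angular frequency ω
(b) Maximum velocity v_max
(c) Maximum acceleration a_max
ω = √(k/m) = √(97.2/0.73) = 11.54 rad/s
v_max = ωA = 11.54×0.168 = 1.939 m/s
a_max = ω²A = 11.54²×0.168 = 22.37 m/s²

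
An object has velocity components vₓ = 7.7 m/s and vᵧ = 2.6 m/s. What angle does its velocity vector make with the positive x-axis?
θ = arctan(vᵧ/vₓ) = arctan(2.6/7.7) = 18.66°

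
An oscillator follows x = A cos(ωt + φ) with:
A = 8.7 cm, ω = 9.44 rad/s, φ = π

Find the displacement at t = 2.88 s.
x = A cos(ωt + φ) = 8.7×cos(9.44×2.88 + π) = 4.046 cm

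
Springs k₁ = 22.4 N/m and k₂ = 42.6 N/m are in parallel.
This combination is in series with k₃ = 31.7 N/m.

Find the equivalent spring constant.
k₁₂ = k₁ + k₂ = 65 N/m (parallel)
1/k_eq = 1/k₁₂ + 1/k₃ → k_eq = 21.31 N/m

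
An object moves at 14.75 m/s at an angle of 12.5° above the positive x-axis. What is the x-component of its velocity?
vₓ = v cos(θ) = 14.75 × cos(12.5°) = 14.4 m/s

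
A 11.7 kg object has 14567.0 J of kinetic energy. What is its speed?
KE = ½mv² → v = √(2KE/m) = √(2×14567.0/11.7) = 49.9 m/s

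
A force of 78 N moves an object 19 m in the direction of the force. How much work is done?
W = Fd = 78×19 = 1482.0 J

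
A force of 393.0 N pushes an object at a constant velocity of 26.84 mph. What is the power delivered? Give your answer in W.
P = Fv = 393 N × 12 m/s = 4715 W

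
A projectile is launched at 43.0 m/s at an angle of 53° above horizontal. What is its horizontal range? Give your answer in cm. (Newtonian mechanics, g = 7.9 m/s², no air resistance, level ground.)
R = v₀² sin(2θ) / g (with unit conversion) = 22500.0 cm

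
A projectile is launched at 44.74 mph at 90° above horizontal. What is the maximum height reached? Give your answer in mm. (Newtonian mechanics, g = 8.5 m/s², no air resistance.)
H = v₀²sin²(θ)/(2g) (with unit conversion) = 23530.0 mm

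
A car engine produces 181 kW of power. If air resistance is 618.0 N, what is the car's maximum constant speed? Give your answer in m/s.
P = Fv → v = P/F = 181000 W / 618 N = 292.9 m/s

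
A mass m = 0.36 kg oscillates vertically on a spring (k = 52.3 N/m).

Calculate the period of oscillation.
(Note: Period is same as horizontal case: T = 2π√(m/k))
T = 2π√(m/k) = 2π√(0.36/52.3) = 0.5213 s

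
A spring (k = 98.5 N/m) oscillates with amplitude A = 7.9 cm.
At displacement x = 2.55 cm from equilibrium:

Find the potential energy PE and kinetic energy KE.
E_total = ½kA² = ½×98.5×(0.079)² = 0.3074 J
PE = ½kx² = ½×98.5×(0.0255)² = 0.03202 J
KE = E_total − PE = 0.2753 J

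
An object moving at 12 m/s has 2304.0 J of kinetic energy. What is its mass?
KE = ½mv² → m = 2KE/v² = 2×2304.0/12² = 32.0 kg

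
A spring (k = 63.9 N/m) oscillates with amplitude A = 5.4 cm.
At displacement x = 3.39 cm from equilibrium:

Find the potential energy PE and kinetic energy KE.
E_total = ½kA² = ½×63.9×(0.054)² = 0.09317 J
PE = ½kx² = ½×63.9×(0.0339)² = 0.03672 J
KE = E_total − PE = 0.05645 J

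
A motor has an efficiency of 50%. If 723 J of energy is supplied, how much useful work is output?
W_out = η × W_in = 0.5 × 723 = 361.5 J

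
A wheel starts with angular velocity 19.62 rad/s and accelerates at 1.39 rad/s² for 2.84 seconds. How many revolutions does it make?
θ = ω₀t + ½αt² = 19.62×2.84 + ½×1.39×2.84² = 61.33 rad
Revolutions = θ/(2π) = 61.33/(2π) = 9.76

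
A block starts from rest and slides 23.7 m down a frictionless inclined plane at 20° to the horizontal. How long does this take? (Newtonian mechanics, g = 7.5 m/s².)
a = g sin(θ) = 7.5 × sin(20°) = 2.57 m/s²
t = √(2d/a) = √(2 × 23.7 / 2.57) = 4.3 s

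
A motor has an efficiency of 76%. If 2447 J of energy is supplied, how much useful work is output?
W_out = η × W_in = 0.76 × 2447 = 1859.7 J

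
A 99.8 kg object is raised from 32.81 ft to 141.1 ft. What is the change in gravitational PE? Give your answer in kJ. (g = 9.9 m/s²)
ΔPE = mg(h₂ − h₁) = 99.8 kg × 9.9 m/s² × (43.01 − 10) m = 3.261e+04 J = 32.61 kJ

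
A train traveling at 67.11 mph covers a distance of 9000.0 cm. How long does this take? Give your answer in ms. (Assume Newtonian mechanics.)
t = d/v (with unit conversion) = 3000.0 ms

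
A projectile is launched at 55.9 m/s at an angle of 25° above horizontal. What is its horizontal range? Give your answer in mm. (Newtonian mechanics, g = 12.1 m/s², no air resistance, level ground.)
R = v₀² sin(2θ) / g (with unit conversion) = 197800.0 mm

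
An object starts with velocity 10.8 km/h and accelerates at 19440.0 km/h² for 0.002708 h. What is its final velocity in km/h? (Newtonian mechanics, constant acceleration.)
v = v₀ + at (with unit conversion) = 63.44 km/h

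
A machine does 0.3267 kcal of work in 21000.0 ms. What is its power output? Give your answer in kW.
P = W/t = 1367 J / 21 s = 65.09 W = 0.06509 kW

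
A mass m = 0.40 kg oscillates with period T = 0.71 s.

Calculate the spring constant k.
T = 2π√(m/k) → k = m(2π/T)² = 0.4×(2π/0.71)² = 31.33 N/m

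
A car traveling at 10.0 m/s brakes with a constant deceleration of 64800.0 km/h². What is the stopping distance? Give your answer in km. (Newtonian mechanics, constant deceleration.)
d = v₀² / (2a) (with unit conversion) = 0.01 km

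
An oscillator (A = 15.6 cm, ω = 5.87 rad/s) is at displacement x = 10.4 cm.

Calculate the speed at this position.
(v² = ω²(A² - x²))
v = ω√(A² − x²) = 5.87×√(0.156² − 0.104²) = 0.6825 m/s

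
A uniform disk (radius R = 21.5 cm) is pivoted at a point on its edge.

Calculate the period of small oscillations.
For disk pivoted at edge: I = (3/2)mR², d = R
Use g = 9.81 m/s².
I/m = (3/2)R² = 0.06934 m²; d = R = 0.215 m
T = 2π√((3/2)R²/(gR)) = 2π√(3R/(2g)) = 1.139 s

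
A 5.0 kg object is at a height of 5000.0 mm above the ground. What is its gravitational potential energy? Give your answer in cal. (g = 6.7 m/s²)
PE = mgh = 5 kg × 6.7 m/s² × 5 m = 167.5 J = 40.03 cal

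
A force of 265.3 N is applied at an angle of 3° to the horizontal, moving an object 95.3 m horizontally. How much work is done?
W = Fd cosθ = 265.3×95.3×cos(3°) = 25248.0 J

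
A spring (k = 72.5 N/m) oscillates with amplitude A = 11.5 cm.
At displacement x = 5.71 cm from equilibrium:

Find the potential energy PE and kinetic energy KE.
E_total = ½kA² = ½×72.5×(0.115)² = 0.4794 J
PE = ½kx² = ½×72.5×(0.0571)² = 0.1182 J
KE = E_total − PE = 0.3612 J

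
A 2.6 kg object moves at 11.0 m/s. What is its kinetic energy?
KE = ½mv² = ½×2.6×11.0² = 157.3 J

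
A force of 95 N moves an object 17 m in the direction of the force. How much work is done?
W = Fd = 95×17 = 1615.0 J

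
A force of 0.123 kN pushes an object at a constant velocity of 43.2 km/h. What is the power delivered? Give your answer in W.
P = Fv = 123 N × 12 m/s = 1476 W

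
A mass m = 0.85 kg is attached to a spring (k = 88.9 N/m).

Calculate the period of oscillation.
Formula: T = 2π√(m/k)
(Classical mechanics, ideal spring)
T = 2π√(m/k) = 2π√(0.85/88.9) = 0.6144 s; f = 1/T = 1.628 Hz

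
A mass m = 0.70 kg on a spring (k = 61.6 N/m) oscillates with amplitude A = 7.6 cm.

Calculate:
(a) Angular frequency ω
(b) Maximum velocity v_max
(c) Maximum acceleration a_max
ω = √(k/m) = √(61.6/0.7) = 9.381 rad/s
v_max = ωA = 9.381×0.076 = 0.7129 m/s
a_max = ω²A = 9.381²×0.076 = 6.688 m/s²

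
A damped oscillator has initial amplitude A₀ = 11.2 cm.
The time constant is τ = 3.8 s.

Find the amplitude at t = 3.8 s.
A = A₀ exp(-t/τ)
A = A₀ exp(−t/τ) = 11.2×exp(−3.8/3.8) = 4.12 cm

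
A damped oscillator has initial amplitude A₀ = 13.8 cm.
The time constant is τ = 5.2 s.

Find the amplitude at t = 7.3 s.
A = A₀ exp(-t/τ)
A = A₀ exp(−t/τ) = 13.8×exp(−7.3/5.2) = 3.39 cm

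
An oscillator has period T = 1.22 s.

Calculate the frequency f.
f = 1/T = 1/1.22 = 0.8197 Hz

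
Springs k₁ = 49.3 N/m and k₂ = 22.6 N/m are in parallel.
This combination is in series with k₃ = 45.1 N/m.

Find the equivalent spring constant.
k₁₂ = k₁ + k₂ = 71.9 N/m (parallel)
1/k_eq = 1/k₁₂ + 1/k₃ → k_eq = 27.72 N/m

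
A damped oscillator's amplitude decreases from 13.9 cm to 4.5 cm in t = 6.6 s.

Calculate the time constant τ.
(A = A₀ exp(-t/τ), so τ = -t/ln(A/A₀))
A/A₀ = 4.5/13.9 = 0.3237; ln(A/A₀) = -1.128
τ = −t/ln(A/A₀) = −6.6/-1.128 = 5.852 s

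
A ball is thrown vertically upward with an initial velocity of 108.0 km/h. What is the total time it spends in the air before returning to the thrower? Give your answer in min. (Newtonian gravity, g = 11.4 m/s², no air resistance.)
t_total = 2v₀/g (with unit conversion) = 0.08772 min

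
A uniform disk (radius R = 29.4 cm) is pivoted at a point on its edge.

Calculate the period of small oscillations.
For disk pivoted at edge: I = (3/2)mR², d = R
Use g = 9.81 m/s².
I/m = (3/2)R² = 0.1297 m²; d = R = 0.294 m
T = 2π√((3/2)R²/(gR)) = 2π√(3R/(2g)) = 1.332 s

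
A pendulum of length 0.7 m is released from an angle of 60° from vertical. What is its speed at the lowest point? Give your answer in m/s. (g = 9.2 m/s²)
h = L(1 − cosθ) = 0.7×(1 − cos60°) = 0.35 m
v = √(2gh) = √(2×9.2×0.35) = 2.538 m/s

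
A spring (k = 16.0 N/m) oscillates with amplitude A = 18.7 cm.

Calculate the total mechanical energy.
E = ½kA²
E = ½kA² = ½×16.0×(0.187)² = 0.2798 J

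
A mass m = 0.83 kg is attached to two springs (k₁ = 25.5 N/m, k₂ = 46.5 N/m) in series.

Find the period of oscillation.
k_eq = k₁k₂/(k₁+k₂) = 16.47 N/m
T = 2π√(m/k_eq) = 2π√(0.83/16.47) = 1.411 s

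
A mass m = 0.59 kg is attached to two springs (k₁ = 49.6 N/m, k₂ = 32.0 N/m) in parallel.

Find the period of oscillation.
k_eq = k₁+k₂ = 81.6 N/m
T = 2π√(m/k_eq) = 2π√(0.59/81.6) = 0.5343 s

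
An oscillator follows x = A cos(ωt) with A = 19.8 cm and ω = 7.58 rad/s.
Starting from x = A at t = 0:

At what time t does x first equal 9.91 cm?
cos(ωt) = x/A = 9.91/19.8 = 0.5005
ωt = arccos(0.5005) = 1.047 rad
t = 1.047/7.58 = 0.1381 s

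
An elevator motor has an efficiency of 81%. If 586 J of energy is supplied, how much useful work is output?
W_out = η × W_in = 0.81 × 586 = 474.66 J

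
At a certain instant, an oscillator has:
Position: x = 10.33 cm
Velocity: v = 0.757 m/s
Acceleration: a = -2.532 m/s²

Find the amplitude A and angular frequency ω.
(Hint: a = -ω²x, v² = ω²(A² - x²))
a = −ω²x → ω = √(|a|/x) = √(2.532/0.1033) = 4.951 rad/s
v² = ω²(A² − x²) → A = √(x² + v²/ω²) = √(0.1033² + 0.757²/4.951²) = 0.1845 m = 18.45 cm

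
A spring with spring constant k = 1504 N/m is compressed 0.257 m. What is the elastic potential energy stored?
PE = ½kx² = ½×1504×0.257² = 49.67 J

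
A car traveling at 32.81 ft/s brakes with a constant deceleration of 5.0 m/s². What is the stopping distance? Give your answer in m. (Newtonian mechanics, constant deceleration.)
d = v₀² / (2a) (with unit conversion) = 10.0 m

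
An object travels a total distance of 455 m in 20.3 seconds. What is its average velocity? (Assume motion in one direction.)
v_avg = Δd / Δt = 455 / 20.3 = 22.41 m/s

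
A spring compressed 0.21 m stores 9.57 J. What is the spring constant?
PE = ½kx² → k = 2PE/x² = 2×9.57/0.21² = 434.0 N/m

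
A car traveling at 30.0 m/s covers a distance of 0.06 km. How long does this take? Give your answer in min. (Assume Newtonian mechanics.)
t = d/v (with unit conversion) = 0.03333 min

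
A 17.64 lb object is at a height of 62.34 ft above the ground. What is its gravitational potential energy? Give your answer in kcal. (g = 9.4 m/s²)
PE = mgh = 8.001 kg × 9.4 m/s² × 19 m = 1429 J = 0.3416 kcal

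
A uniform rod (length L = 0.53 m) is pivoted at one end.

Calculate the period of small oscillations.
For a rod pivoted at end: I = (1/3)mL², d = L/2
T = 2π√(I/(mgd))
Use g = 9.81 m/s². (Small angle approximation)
I/m = (1/3)L² = 0.09363 m²; d = L/2 = 0.265 m
T = 2π√(I/(mgd)) = 2π√(0.09363/(9.81×0.265)) = 1.192 s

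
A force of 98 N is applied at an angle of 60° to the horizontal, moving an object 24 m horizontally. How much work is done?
W = Fd cosθ = 98×24×cos(60°) = 1176.0 J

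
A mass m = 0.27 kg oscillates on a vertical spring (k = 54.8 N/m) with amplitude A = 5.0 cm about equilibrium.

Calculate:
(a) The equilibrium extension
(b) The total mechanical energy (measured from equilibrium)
x_eq = mg/k = 0.27×9.81/54.8 = 0.04833 m = 4.833 cm
E = ½kA² = ½×54.8×(0.05)² = 0.0685 J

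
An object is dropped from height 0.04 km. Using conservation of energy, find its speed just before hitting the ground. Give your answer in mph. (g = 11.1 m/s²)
mgh = ½mv² → v = √(2gh) = √(2×11.1×40) = 29.8 m/s = 66.66 mph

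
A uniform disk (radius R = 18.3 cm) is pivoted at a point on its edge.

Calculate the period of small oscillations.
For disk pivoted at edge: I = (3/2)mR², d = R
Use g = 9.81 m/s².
I/m = (3/2)R² = 0.05023 m²; d = R = 0.183 m
T = 2π√((3/2)R²/(gR)) = 2π√(3R/(2g)) = 1.051 s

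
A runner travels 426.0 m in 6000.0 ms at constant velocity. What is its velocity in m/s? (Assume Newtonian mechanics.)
v = d/t (with unit conversion) = 71.0 m/s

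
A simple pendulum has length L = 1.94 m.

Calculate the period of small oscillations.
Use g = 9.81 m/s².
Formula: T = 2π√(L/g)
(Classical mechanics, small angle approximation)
T = 2π√(L/g) = 2π√(1.94/9.81) = 2.794 s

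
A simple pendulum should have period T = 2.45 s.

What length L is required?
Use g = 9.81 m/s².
T = 2π√(L/g) → L = g(T/2π)² = 9.81×(2.45/2π)² = 1.492 m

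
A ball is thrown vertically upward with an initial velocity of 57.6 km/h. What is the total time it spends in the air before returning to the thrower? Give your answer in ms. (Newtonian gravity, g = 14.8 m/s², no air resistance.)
t_total = 2v₀/g (with unit conversion) = 2162.0 ms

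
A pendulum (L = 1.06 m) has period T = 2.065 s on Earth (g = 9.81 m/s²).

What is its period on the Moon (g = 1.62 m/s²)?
T = 2π√(L/g), so T_moon/T_earth = √(g_earth/g_moon)
T_moon = 2π√(1.06/1.62) = 5.082 s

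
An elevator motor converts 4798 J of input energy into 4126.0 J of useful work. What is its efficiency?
η = W_out/W_in = 4126.0/4798 = 0.8599 = 85.99%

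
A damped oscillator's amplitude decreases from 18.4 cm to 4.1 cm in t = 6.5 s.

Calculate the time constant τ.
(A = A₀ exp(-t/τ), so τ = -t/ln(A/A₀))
A/A₀ = 4.1/18.4 = 0.2228; ln(A/A₀) = -1.501
τ = −t/ln(A/A₀) = −6.5/-1.501 = 4.329 s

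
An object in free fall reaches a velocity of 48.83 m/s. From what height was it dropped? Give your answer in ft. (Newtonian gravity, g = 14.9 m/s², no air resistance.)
h = v²/(2g) (with unit conversion) = 262.5 ft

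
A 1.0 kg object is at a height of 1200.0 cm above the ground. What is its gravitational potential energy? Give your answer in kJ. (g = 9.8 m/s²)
PE = mgh = 1 kg × 9.8 m/s² × 12 m = 117.6 J = 0.1176 kJ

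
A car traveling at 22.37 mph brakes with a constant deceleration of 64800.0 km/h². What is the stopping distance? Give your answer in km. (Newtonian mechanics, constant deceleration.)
d = v₀² / (2a) (with unit conversion) = 0.01 km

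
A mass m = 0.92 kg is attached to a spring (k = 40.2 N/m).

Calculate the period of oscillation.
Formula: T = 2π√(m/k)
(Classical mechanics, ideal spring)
T = 2π√(m/k) = 2π√(0.92/40.2) = 0.9505 s; f = 1/T = 1.052 Hz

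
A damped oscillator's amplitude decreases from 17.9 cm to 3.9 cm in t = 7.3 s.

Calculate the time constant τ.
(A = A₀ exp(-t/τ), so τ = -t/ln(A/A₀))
A/A₀ = 3.9/17.9 = 0.2179; ln(A/A₀) = -1.524
τ = −t/ln(A/A₀) = −7.3/-1.524 = 4.791 s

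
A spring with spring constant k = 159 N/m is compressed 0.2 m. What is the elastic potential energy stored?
PE = ½kx² = ½×159×0.2² = 3.18 J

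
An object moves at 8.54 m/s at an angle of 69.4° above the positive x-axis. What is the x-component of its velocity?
vₓ = v cos(θ) = 8.54 × cos(69.4°) = 3.0 m/s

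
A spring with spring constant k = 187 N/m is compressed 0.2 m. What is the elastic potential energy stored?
PE = ½kx² = ½×187×0.2² = 3.74 J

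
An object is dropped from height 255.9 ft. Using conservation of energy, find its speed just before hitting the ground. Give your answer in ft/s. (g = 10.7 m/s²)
mgh = ½mv² → v = √(2gh) = √(2×10.7×78) = 40.86 m/s = 134.0 ft/s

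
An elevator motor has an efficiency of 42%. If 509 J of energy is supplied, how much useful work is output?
W_out = η × W_in = 0.42 × 509 = 213.78 J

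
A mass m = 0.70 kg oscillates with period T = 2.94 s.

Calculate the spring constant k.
T = 2π√(m/k) → k = m(2π/T)² = 0.7×(2π/2.94)² = 3.197 N/m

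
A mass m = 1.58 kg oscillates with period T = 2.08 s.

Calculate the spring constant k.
T = 2π√(m/k) → k = m(2π/T)² = 1.58×(2π/2.08)² = 14.42 N/m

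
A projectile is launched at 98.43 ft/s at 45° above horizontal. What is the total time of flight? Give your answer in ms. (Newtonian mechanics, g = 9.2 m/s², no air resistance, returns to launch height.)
T = 2v₀sin(θ)/g (with unit conversion) = 4612.0 ms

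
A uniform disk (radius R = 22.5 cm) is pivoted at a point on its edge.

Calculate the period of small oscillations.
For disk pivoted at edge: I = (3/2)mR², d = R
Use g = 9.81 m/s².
I/m = (3/2)R² = 0.07594 m²; d = R = 0.225 m
T = 2π√((3/2)R²/(gR)) = 2π√(3R/(2g)) = 1.165 s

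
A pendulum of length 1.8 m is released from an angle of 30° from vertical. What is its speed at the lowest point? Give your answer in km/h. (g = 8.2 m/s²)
h = L(1 − cosθ) = 1.8×(1 − cos30°) = 0.2412 m
v = √(2gh) = √(2×8.2×0.2412) = 1.989 m/s = 7.159 km/h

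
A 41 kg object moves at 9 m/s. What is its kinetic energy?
KE = ½mv² = ½×41×9² = 1660.5 J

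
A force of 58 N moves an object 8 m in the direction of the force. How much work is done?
W = Fd = 58×8 = 464.0 J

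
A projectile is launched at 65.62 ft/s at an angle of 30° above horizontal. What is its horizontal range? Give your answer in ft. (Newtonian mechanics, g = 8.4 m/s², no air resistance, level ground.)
R = v₀² sin(2θ) / g (with unit conversion) = 135.3 ft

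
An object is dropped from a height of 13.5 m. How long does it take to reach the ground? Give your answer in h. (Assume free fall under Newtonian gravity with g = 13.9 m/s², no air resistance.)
t = √(2h/g) (with unit conversion) = 0.0003871 h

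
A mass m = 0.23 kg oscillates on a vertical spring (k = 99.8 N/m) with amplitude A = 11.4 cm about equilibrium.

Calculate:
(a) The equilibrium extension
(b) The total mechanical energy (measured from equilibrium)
x_eq = mg/k = 0.23×9.81/99.8 = 0.02261 m = 2.261 cm
E = ½kA² = ½×99.8×(0.114)² = 0.6485 J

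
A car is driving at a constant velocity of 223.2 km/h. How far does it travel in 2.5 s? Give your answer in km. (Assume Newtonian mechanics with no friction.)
d = vt (with unit conversion) = 0.155 km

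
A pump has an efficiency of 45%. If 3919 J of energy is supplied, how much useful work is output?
W_out = η × W_in = 0.45 × 3919 = 1763.5 J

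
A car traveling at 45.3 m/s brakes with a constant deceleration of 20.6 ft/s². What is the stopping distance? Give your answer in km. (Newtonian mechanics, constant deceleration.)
d = v₀² / (2a) (with unit conversion) = 0.1634 km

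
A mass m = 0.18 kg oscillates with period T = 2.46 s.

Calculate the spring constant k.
T = 2π√(m/k) → k = m(2π/T)² = 0.18×(2π/2.46)² = 1.174 N/m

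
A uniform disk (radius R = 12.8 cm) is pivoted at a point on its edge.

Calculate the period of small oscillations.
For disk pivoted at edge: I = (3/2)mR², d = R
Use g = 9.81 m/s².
I/m = (3/2)R² = 0.02458 m²; d = R = 0.128 m
T = 2π√((3/2)R²/(gR)) = 2π√(3R/(2g)) = 0.879 s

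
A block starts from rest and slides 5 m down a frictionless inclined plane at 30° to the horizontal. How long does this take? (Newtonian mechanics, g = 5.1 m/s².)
a = g sin(θ) = 5.1 × sin(30°) = 2.55 m/s²
t = √(2d/a) = √(2 × 5 / 2.55) = 1.98 s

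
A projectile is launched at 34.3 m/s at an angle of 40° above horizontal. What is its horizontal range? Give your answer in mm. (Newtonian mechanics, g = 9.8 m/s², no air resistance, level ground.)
R = v₀² sin(2θ) / g (with unit conversion) = 118200.0 mm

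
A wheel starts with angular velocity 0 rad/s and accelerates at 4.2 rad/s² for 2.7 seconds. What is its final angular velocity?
ω = ω₀ + αt = 0 + 4.2 × 2.7 = 11.34 rad/s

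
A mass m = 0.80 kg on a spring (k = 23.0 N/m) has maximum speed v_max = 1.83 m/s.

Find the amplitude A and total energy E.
½mv²_max = ½kA² → A = v_max√(m/k) = 1.83×√(0.8/23.0) = 0.3413 m = 34.13 cm
E = ½mv²_max = ½×0.8×1.83² = 1.34 J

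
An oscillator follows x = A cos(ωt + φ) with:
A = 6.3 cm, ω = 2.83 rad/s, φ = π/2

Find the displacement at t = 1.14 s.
x = A cos(ωt + φ) = 6.3×cos(2.83×1.14 + π/2) = 0.5324 cm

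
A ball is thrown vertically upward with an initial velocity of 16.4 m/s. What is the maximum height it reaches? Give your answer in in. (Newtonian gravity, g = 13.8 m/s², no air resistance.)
h_max = v₀²/(2g) (with unit conversion) = 383.7 in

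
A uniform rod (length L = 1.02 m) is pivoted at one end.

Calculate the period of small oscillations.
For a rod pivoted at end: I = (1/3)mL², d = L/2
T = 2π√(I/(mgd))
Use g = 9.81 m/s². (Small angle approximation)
I/m = (1/3)L² = 0.3468 m²; d = L/2 = 0.51 m
T = 2π√(I/(mgd)) = 2π√(0.3468/(9.81×0.51)) = 1.654 s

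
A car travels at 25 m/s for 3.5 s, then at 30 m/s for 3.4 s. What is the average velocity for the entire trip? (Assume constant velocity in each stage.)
d₁ = v₁t₁ = 25 × 3.5 = 87.5 m
d₂ = v₂t₂ = 30 × 3.4 = 102 m
d_total = 189.5 m, t_total = 6.9 s
v_avg = d_total/t_total = 189.5/6.9 = 27.46 m/s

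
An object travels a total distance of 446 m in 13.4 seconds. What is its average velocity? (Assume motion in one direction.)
v_avg = Δd / Δt = 446 / 13.4 = 33.28 m/s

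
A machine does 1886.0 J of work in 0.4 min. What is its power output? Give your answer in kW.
P = W/t = 1886 J / 24 s = 78.58 W = 0.07858 kW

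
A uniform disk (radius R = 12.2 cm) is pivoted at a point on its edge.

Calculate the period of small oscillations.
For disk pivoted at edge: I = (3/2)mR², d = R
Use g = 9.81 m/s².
I/m = (3/2)R² = 0.02233 m²; d = R = 0.122 m
T = 2π√((3/2)R²/(gR)) = 2π√(3R/(2g)) = 0.8582 s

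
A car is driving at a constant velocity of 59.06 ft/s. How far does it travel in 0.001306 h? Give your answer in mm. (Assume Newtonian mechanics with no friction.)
d = vt (with unit conversion) = 84640.0 mm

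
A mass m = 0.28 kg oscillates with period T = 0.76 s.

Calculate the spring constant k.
T = 2π√(m/k) → k = m(2π/T)² = 0.28×(2π/0.76)² = 19.14 N/m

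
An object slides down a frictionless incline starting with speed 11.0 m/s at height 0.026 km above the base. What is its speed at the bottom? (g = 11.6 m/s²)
½mv₀² + mgh = ½mv² → v = √(v₀² + 2gh) = √(11² + 2×11.6×26) = 26.91 m/s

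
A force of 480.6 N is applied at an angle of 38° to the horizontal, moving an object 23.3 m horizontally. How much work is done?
W = Fd cosθ = 480.6×23.3×cos(38°) = 8824.1 J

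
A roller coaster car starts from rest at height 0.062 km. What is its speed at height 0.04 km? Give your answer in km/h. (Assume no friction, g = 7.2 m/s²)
mgh₁ = ½mv₂² + mgh₂ → v₂ = √(2g(h₁−h₂)) = √(2×7.2×(62−40)) = 17.8 m/s = 64.08 km/h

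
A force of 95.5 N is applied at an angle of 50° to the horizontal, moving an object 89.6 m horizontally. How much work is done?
W = Fd cosθ = 95.5×89.6×cos(50°) = 5500.2 J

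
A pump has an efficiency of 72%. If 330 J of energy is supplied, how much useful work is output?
W_out = η × W_in = 0.72 × 330 = 237.6 J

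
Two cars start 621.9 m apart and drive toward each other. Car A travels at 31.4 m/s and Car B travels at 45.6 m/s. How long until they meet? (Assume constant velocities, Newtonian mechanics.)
Combined speed: v_combined = 31.4 + 45.6 = 77 m/s
Time to meet: t = d/77 = 621.9/77 = 8.08 s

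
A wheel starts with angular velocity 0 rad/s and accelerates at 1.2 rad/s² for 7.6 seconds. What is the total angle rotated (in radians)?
θ = ω₀t + ½αt² = 0×7.6 + ½×1.2×7.6² = 34.66 rad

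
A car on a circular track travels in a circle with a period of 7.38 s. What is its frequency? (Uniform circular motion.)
f = 1/T = 1/7.38 = 0.1355 Hz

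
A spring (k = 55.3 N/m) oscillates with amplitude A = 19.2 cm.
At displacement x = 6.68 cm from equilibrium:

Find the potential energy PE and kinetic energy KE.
E_total = ½kA² = ½×55.3×(0.192)² = 1.019 J
PE = ½kx² = ½×55.3×(0.0668)² = 0.1234 J
KE = E_total − PE = 0.8959 J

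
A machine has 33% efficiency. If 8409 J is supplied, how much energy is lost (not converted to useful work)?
W_out = η × W_in = 0.33×8409 = 2775.0 J
W_lost = W_in − W_out = 8409 − 2775.0 = 5634.0 J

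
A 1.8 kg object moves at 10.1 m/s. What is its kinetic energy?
KE = ½mv² = ½×1.8×10.1² = 91.809 J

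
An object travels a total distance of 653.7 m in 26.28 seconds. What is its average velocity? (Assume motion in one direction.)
v_avg = Δd / Δt = 653.7 / 26.28 = 24.87 m/s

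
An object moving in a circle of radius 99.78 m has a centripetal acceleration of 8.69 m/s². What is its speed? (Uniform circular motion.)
v = √(a_c × r) = √(8.69 × 99.78) = 29.45 m/s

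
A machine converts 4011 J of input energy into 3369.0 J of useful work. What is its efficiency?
η = W_out/W_in = 3369.0/4011 = 0.8399 = 83.99%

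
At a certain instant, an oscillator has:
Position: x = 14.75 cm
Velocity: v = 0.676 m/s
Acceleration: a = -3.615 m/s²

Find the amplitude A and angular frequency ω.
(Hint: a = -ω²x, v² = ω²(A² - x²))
a = −ω²x → ω = √(|a|/x) = √(3.615/0.1475) = 4.951 rad/s
v² = ω²(A² − x²) → A = √(x² + v²/ω²) = √(0.1475² + 0.676²/4.951²) = 0.201 m = 20.1 cm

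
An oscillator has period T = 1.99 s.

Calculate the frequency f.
f = 1/T = 1/1.99 = 0.5025 Hz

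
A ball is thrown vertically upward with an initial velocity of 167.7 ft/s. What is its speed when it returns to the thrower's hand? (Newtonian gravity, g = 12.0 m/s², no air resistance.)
By conservation of energy, the ball returns at the same speed = 167.7 ft/s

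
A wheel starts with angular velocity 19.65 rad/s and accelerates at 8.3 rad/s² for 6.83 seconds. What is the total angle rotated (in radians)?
θ = ω₀t + ½αt² = 19.65×6.83 + ½×8.3×6.83² = 327.8 rad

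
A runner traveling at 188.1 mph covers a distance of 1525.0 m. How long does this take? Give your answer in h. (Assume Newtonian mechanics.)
t = d/v (with unit conversion) = 0.005038 h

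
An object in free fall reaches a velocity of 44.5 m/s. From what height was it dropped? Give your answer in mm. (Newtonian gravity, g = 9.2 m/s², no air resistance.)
h = v²/(2g) (with unit conversion) = 107600.0 mm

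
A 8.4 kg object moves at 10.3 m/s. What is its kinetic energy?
KE = ½mv² = ½×8.4×10.3² = 445.578 J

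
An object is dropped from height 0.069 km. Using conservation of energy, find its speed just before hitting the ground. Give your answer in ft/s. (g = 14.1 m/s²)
mgh = ½mv² → v = √(2gh) = √(2×14.1×69) = 44.11 m/s = 144.7 ft/s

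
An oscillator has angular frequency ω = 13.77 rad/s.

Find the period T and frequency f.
T = 2π/ω = 2π/13.77 = 0.4563 s; f = ω/2π = 2.192 Hz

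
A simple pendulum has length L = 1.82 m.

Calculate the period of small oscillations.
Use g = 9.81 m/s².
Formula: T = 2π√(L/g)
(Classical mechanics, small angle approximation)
T = 2π√(L/g) = 2π√(1.82/9.81) = 2.706 s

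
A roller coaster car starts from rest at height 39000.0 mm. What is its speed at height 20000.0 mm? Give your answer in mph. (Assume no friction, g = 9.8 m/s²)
mgh₁ = ½mv₂² + mgh₂ → v₂ = √(2g(h₁−h₂)) = √(2×9.8×(39−20)) = 19.3 m/s = 43.17 mph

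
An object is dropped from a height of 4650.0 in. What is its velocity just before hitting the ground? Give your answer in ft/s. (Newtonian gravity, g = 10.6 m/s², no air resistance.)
v = √(2gh) (with unit conversion) = 164.2 ft/s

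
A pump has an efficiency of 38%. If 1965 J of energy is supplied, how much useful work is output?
W_out = η × W_in = 0.38 × 1965 = 746.7 J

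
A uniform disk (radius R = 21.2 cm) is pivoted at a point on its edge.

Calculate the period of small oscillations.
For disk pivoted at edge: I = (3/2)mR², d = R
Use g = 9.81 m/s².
I/m = (3/2)R² = 0.06742 m²; d = R = 0.212 m
T = 2π√((3/2)R²/(gR)) = 2π√(3R/(2g)) = 1.131 s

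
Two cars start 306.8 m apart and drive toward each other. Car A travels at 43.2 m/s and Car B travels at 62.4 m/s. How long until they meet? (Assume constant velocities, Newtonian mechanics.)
Combined speed: v_combined = 43.2 + 62.4 = 105.6 m/s
Time to meet: t = d/105.6 = 306.8/105.6 = 2.91 s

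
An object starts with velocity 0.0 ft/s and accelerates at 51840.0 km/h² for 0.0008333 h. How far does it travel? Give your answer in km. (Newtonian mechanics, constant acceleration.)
d = v₀t + ½at² (with unit conversion) = 0.018 km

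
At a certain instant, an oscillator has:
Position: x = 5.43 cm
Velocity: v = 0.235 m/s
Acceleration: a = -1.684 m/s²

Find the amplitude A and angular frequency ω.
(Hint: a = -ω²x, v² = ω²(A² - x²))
a = −ω²x → ω = √(|a|/x) = √(1.684/0.0543) = 5.569 rad/s
v² = ω²(A² − x²) → A = √(x² + v²/ω²) = √(0.0543² + 0.235²/5.569²) = 0.06877 m = 6.877 cm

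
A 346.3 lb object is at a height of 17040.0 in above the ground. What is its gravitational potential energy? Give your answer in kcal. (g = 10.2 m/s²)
PE = mgh = 157.1 kg × 10.2 m/s² × 432.8 m = 6.935e+05 J = 165.7 kcal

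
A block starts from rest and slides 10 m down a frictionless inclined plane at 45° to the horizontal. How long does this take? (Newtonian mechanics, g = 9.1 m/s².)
a = g sin(θ) = 9.1 × sin(45°) = 6.43 m/s²
t = √(2d/a) = √(2 × 10 / 6.43) = 1.76 s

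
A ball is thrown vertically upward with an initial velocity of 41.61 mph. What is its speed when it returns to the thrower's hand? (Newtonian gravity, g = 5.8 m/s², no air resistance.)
By conservation of energy, the ball returns at the same speed = 41.61 mph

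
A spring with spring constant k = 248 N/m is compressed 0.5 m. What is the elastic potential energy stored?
PE = ½kx² = ½×248×0.5² = 31.0 J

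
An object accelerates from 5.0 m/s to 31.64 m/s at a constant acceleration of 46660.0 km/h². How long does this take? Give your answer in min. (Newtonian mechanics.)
t = (v - v₀)/a (with unit conversion) = 0.1233 min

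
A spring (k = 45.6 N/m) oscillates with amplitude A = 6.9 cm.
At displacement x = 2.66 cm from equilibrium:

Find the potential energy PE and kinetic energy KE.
E_total = ½kA² = ½×45.6×(0.069)² = 0.1086 J
PE = ½kx² = ½×45.6×(0.0266)² = 0.01613 J
KE = E_total − PE = 0.09242 J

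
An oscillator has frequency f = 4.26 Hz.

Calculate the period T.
T = 1/f = 1/4.26 = 0.2347 s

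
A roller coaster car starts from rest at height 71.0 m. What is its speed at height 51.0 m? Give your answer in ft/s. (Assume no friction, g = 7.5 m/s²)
mgh₁ = ½mv₂² + mgh₂ → v₂ = √(2g(h₁−h₂)) = √(2×7.5×(71−51)) = 17.32 m/s = 56.83 ft/s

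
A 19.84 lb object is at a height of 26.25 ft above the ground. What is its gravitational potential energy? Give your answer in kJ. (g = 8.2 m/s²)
PE = mgh = 8.999 kg × 8.2 m/s² × 8.001 m = 590.4 J = 0.5904 kJ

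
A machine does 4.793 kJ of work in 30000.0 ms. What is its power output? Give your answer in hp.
P = W/t = 4793 J / 30 s = 159.8 W = 0.2143 hp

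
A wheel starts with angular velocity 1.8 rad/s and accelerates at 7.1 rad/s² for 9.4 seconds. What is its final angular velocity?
ω = ω₀ + αt = 1.8 + 7.1 × 9.4 = 68.54 rad/s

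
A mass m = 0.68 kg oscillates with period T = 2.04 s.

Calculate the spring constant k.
T = 2π√(m/k) → k = m(2π/T)² = 0.68×(2π/2.04)² = 6.451 N/m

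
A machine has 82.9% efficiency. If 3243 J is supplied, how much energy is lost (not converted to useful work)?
W_out = η × W_in = 0.829×3243 = 2688.4 J
W_lost = W_in − W_out = 3243 − 2688.4 = 554.55 J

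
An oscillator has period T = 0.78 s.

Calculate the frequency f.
f = 1/T = 1/0.78 = 1.282 Hz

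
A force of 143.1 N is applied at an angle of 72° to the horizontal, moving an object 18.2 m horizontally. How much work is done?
W = Fd cosθ = 143.1×18.2×cos(72°) = 804.81 J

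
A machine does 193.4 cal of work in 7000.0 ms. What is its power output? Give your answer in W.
P = W/t = 809.2 J / 7 s = 115.6 W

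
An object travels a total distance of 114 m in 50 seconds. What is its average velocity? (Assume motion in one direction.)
v_avg = Δd / Δt = 114 / 50 = 2.28 m/s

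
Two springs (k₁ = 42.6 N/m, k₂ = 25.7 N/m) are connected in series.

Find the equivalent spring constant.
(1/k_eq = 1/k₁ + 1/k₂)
1/k_eq = 1/42.6 + 1/25.7 = 0.062385; k_eq = 16.03 N/m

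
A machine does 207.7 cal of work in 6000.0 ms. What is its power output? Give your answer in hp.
P = W/t = 869 J / 6 s = 144.8 W = 0.1942 hp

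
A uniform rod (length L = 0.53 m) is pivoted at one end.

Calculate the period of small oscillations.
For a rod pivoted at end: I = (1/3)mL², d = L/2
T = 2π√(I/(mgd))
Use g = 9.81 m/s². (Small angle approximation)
I/m = (1/3)L² = 0.09363 m²; d = L/2 = 0.265 m
T = 2π√(I/(mgd)) = 2π√(0.09363/(9.81×0.265)) = 1.192 s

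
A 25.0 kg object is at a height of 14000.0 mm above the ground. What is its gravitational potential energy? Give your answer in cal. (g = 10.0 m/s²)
PE = mgh = 25 kg × 10.0 m/s² × 14 m = 3500 J = 836.5 cal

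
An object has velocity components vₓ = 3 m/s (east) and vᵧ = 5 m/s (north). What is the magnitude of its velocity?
|v| = √(vₓ² + vᵧ²) = √(3² + 5²) = √(34) = 5.83 m/s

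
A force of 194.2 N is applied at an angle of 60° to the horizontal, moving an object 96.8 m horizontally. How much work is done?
W = Fd cosθ = 194.2×96.8×cos(60°) = 9399.3 J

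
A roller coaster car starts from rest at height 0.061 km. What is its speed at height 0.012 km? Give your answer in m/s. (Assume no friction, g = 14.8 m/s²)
mgh₁ = ½mv₂² + mgh₂ → v₂ = √(2g(h₁−h₂)) = √(2×14.8×(61−12)) = 38.08 m/s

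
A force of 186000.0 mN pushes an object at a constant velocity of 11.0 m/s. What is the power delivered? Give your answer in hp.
P = Fv = 186 N × 11 m/s = 2046 W = 2.744 hp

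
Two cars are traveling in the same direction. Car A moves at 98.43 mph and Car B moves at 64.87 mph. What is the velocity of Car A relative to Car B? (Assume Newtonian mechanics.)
v_rel = v_A - v_B = 98.43 - 64.87 = 33.56 mph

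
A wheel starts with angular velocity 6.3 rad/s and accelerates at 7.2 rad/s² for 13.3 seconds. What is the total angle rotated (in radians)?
θ = ω₀t + ½αt² = 6.3×13.3 + ½×7.2×13.3² = 720.59 rad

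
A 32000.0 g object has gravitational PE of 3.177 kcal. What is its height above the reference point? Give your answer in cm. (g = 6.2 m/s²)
PE = mgh → h = PE/(mg) = 1.329e+04 J / (32 kg × 6.2 m/s²) = 67 m = 6700.0 cm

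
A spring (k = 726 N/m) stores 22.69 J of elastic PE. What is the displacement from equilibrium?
PE = ½kx² → x = √(2PE/k) = √(2×22.69/726) = 0.25 m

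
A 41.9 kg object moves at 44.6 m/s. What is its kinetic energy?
KE = ½mv² = ½×41.9×44.6² = 41672.9 J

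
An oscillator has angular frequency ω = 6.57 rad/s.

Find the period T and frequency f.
T = 2π/ω = 2π/6.57 = 0.9563 s; f = ω/2π = 1.046 Hz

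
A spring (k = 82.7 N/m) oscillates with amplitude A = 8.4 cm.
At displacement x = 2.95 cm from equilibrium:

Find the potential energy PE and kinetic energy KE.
E_total = ½kA² = ½×82.7×(0.084)² = 0.2918 J
PE = ½kx² = ½×82.7×(0.0295)² = 0.03598 J
KE = E_total − PE = 0.2558 J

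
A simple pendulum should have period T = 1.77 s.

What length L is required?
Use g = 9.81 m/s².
T = 2π√(L/g) → L = g(T/2π)² = 9.81×(1.77/2π)² = 0.7785 m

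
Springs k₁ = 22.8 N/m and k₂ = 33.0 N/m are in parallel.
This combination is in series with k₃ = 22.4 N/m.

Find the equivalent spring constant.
k₁₂ = k₁ + k₂ = 55.8 N/m (parallel)
1/k_eq = 1/k₁₂ + 1/k₃ → k_eq = 15.98 N/m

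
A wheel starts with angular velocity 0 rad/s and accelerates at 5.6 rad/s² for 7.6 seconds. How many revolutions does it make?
θ = ω₀t + ½αt² = 0×7.6 + ½×5.6×7.6² = 161.73 rad
Revolutions = θ/(2π) = 161.73/(2π) = 25.74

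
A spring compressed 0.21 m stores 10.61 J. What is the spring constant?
PE = ½kx² → k = 2PE/x² = 2×10.61/0.21² = 481.2 N/m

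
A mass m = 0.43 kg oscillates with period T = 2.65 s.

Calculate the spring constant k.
T = 2π√(m/k) → k = m(2π/T)² = 0.43×(2π/2.65)² = 2.417 N/m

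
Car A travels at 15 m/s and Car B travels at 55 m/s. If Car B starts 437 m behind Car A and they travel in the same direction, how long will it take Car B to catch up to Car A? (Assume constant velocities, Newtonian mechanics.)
Relative speed: v_rel = 55 - 15 = 40 m/s
Time to catch: t = d₀/v_rel = 437/40 = 10.93 s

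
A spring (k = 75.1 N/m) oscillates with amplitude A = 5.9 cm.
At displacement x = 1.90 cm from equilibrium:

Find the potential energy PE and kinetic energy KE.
E_total = ½kA² = ½×75.1×(0.059)² = 0.1307 J
PE = ½kx² = ½×75.1×(0.019)² = 0.01356 J
KE = E_total − PE = 0.1172 J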